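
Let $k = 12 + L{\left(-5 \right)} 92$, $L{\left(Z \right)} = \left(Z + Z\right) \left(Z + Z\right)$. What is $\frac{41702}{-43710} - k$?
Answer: $- \frac{201349111}{21855} \approx -9213.0$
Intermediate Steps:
$L{\left(Z \right)} = 4 Z^{2}$ ($L{\left(Z \right)} = 2 Z 2 Z = 4 Z^{2}$)
$k = 9212$ ($k = 12 + 4 \left(-5\right)^{2} \cdot 92 = 12 + 4 \cdot 25 \cdot 92 = 12 + 100 \cdot 92 = 12 + 9200 = 9212$)
$\frac{41702}{-43710} - k = \frac{41702}{-43710} - 9212 = 41702 \left(- \frac{1}{43710}\right) - 9212 = - \frac{20851}{21855} - 9212 = - \frac{201349111}{21855}$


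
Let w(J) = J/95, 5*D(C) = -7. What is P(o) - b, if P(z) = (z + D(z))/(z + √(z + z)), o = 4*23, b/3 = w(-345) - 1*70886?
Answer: 606109219/2850 - 151*√46/6900 ≈ 2.1267e+5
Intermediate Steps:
D(C) = -7/5 (D(C) = (⅕)*(-7) = -7/5)
w(J) = J/95 (w(J) = J*(1/95) = J/95)
b = -4040709/19 (b = 3*((1/95)*(-345) - 1*70886) = 3*(-69/19 - 70886) = 3*(-1346903/19) = -4040709/19 ≈ -2.1267e+5)
o = 92
P(z) = (-7/5 + z)/(z + √2*√z) (P(z) = (z - 7/5)/(z + √(z + z)) = (-7/5 + z)/(z + √(2*z)) = (-7/5 + z)/(z + √2*√z))
P(o) - b = (-7/5 + 92)/(92 + √2*√92) - 1*(-4040709/19) = (453/5)/(92 + √2*(2*√23)) + 4040709/19 = (453/5)/(92 + 2*√46) + 4040709/19 = 453/(5*(92 + 2*√46)) + 4040709/19 = 4040709/19 + 453/(5*(92 + 2*√46))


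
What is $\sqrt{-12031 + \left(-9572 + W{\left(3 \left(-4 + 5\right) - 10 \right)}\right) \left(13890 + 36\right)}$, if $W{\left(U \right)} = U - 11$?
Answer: $i \sqrt{133562371} \approx 11557.0 i$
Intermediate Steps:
$W{\left(U \right)} = -11 + U$ ($W{\left(U \right)} = U - 11 = -11 + U$)
$\sqrt{-12031 + \left(-9572 + W{\left(3 \left(-4 + 5\right) - 10 \right)}\right) \left(13890 + 36\right)} = \sqrt{-12031 + \left(-9572 - \left(21 - 3 \left(-4 + 5\right)\right)\right) \left(13890 + 36\right)} = \sqrt{-12031 + \left(-9572 + \left(-11 + \left(3 \cdot 1 - 10\right)\right)\right) 13926} = \sqrt{-12031 + \left(-9572 + \left(-11 + \left(3 - 10\right)\right)\right) 13926} = \sqrt{-12031 + \left(-9572 - 18\right) 13926} = \sqrt{-12031 - 133550340} = \sqrt{-133562371} = i \sqrt{133562371}$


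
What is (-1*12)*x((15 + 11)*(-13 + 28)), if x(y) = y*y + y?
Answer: -1829880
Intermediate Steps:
x(y) = y + y² (x(y) = y² + y = y + y²)
(-1*12)*x((15 + 11)*(-13 + 28)) = (-1*12)*(((15 + 11)*(-13 + 28))*(1 + (15 + 11)*(-13 + 28))) = -12*26*15*(1 + 26*15) = -4680*(1 + 390) = -4680*391 = -12*152490 = -1829880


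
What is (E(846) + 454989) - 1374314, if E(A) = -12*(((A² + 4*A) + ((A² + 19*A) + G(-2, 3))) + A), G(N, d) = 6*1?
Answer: -18340229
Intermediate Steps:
G(N, d) = 6
E(A) = -72 - 288*A - 24*A² (E(A) = -12*(((A² + 4*A) + ((A² + 19*A) + 6)) + A) = -12*(((A² + 4*A) + (6 + A² + 19*A)) + A) = -12*((6 + 2*A² + 23*A) + A) = -12*(6 + 2*A² + 24*A) = -72 - 288*A - 24*A²)
(E(846) + 454989) - 1374314 = ((-72 - 288*846 - 24*846²) + 454989) - 1374314 = ((-72 - 243648 - 24*715716) + 454989) - 1374314 = ((-72 - 243648 - 17177184) + 454989) - 1374314 = (-17420904 + 454989) - 1374314 = -16965915 - 1374314 = -18340229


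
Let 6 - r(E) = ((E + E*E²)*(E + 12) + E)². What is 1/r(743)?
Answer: -1/95902153909635910794043 ≈ -1.0427e-23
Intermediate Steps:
r(E) = 6 - (E + (12 + E)*(E + E³))² (r(E) = 6 - ((E + E*E²)*(E + 12) + E)² = 6 - ((E + E³)*(12 + E) + E)² = 6 - ((12 + E)*(E + E³) + E)² = 6 - (E + (12 + E)*(E + E³))²)
1/r(743) = 1/(6 - 1*743²*(13 + 743 + 743³ + 12*743²)²) = 1/(6 - 1*552049*(13 + 743 + 410172407 + 12*552049)²) = 1/(6 - 1*552049*(13 + 743 + 410172407 + 6624588)²) = 1/(6 - 1*552049*416797751²) = 1/(6 - 1*552049*173720365238658001) = 1/(6 - 95902153909635910794049) = 1/(-95902153909635910794043) = -1/95902153909635910794043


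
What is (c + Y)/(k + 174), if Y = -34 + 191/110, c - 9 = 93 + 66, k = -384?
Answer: -711/1100 ≈ -0.64636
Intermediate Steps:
c = 168 (c = 9 + (93 + 66) = 9 + 159 = 168)
Y = -3549/110 (Y = -34 + 191*(1/110) = -34 + 191/110 = -3549/110 ≈ -32.264)
(c + Y)/(k + 174) = (168 - 3549/110)/(-384 + 174) = (14931/110)/(-210) = (14931/110)*(-1/210) = -711/1100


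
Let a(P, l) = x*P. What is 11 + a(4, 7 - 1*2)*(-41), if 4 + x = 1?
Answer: 503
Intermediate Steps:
x = -3 (x = -4 + 1 = -3)
a(P, l) = -3*P
11 + a(4, 7 - 1*2)*(-41) = 11 - 3*4*(-41) = 11 - 12*(-41) = 11 + 492 = 503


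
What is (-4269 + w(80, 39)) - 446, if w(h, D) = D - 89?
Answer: -4765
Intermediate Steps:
w(h, D) = -89 + D
(-4269 + w(80, 39)) - 446 = (-4269 + (-89 + 39)) - 446 = (-4269 - 50) - 446 = -4319 - 446 = -4765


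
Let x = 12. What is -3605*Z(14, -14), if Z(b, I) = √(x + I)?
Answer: -3605*I*√2 ≈ -5098.2*I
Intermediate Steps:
Z(b, I) = √(12 + I)
-3605*Z(14, -14) = -3605*√(12 - 14) = -3605*I*√2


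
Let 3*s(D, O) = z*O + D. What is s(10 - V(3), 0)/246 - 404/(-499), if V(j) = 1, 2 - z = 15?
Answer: 33627/40918 ≈ 0.82181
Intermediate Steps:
z = -13 (z = 2 - 1*15 = 2 - 15 = -13)
s(D, O) = -13*O/3 + D/3 (s(D, O) = (-13*O + D)/3 = (D - 13*O)/3 = -13*O/3 + D/3)
s(10 - V(3), 0)/246 - 404/(-499) = (-13/3*0 + (10 - 1*1)/3)/246 - 404/(-499) = (0 + (10 - 1)/3)*(1/246) - 404*(-1/499) = (0 + (⅓)*9)*(1/246) + 404/499 = (0 + 3)*(1/246) + 404/499 = 3*(1/246) + 404/499 = 1/82 + 404/499 = 33627/40918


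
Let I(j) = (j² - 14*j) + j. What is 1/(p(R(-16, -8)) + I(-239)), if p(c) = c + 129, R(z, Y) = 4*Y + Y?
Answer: 1/60317 ≈ 1.6579e-5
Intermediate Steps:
R(z, Y) = 5*Y
p(c) = 129 + c
I(j) = j² - 13*j
1/(p(R(-16, -8)) + I(-239)) = 1/((129 + 5*(-8)) - 239*(-13 - 239)) = 1/((129 - 40) - 239*(-252)) = 1/(89 + 60228) = 1/60317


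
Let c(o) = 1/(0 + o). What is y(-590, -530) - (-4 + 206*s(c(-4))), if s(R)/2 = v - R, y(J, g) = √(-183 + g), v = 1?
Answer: -511 + I*√713 ≈ -511.0 + 26.702*I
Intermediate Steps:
c(o) = 1/o
s(R) = 2 - 2*R (s(R) = 2*(1 - R) = 2 - 2*R)
y(-590, -530) - (-4 + 206*s(c(-4))) = √(-183 - 530) - (-4 + 206*(2 - 2/(-4))) = √(-713) - (-4 + 206*(2 - 2*(-¼))) = I*√713 - (-4 + 206*(2 + ½)) = I*√713 - (-4 + 206*(5/2)) = I*√713 - (-4 + 515) = I*√713 - 1*511 = I*√713 - 511 = -511 + I*√713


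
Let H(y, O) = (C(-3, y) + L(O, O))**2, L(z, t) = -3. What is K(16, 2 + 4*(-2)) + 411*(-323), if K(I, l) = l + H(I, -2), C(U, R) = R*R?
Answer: -68750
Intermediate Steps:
C(U, R) = R**2
H(y, O) = (-3 + y**2)**2 (H(y, O) = (y**2 - 3)**2 = (-3 + y**2)**2)
K(I, l) = l + (-3 + I**2)**2
K(16, 2 + 4*(-2)) + 411*(-323) = ((2 + 4*(-2)) + (-3 + 16**2)**2) + 411*(-323) = ((2 - 8) + (-3 + 256)**2) - 132753 = (-6 + 253**2) - 132753 = (-6 + 64009) - 132753 = 64003 - 132753 = -68750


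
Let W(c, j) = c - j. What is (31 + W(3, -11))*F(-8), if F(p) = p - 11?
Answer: -855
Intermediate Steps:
F(p) = -11 + p
(31 + W(3, -11))*F(-8) = (31 + (3 - 1*(-11)))*(-11 - 8) = (31 + (3 + 11))*(-19) = (31 + 14)*(-19) = 45*(-19) = -855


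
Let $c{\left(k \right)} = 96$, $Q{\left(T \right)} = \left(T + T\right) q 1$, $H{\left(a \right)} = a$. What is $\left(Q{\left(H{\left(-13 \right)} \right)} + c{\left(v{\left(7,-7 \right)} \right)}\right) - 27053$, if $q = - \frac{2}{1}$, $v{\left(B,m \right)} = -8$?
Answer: $-26905$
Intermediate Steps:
$q = -2$ ($q = \left(-2\right) 1 = -2$)
$Q{\left(T \right)} = - 4 T$ ($Q{\left(T \right)} = \left(T + T\right) \left(-2\right) 1 = 2 T \left(-2\right) 1 = - 4 T 1 = - 4 T$)
$\left(Q{\left(H{\left(-13 \right)} \right)} + c{\left(v{\left(7,-7 \right)} \right)}\right) - 27053 = \left(\left(-4\right) \left(-13\right) + 96\right) - 27053 = \left(52 + 96\right) - 27053 = 148 - 27053 = -26905$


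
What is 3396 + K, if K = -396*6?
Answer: 1020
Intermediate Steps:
K = -2376
3396 + K = 3396 - 2376 = 1020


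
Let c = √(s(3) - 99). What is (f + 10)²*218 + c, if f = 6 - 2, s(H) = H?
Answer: 42728 + 4*I*√6 ≈ 42728.0 + 9.798*I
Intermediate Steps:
f = 4
c = 4*I*√6 (c = √(3 - 99) = √(-96) = 4*I*√6 ≈ 9.798*I)
(f + 10)²*218 + c = (4 + 10)²*218 + 4*I*√6 = 14²*218 + 4*I*√6 = 196*218 + 4*I*√6 = 42728 + 4*I*√6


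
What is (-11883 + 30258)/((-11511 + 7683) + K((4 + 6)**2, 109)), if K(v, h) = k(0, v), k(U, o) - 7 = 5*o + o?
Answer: -18375/3221 ≈ -5.7048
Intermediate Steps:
k(U, o) = 7 + 6*o (k(U, o) = 7 + (5*o + o) = 7 + 6*o)
K(v, h) = 7 + 6*v
(-11883 + 30258)/((-11511 + 7683) + K((4 + 6)**2, 109)) = (-11883 + 30258)/((-11511 + 7683) + (7 + 6*(4 + 6)**2)) = 18375/(-3828 + (7 + 6*10**2)) = 18375/(-3828 + (7 + 6*100)) = 18375/(-3828 + (7 + 600)) = 18375/(-3828 + 607) = 18375/(-3221) = 18375*(-1/3221) = -18375/3221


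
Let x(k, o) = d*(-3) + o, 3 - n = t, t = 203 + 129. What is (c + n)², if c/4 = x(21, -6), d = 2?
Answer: 142129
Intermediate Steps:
t = 332
n = -329 (n = 3 - 1*332 = 3 - 332 = -329)
x(k, o) = -6 + o (x(k, o) = 2*(-3) + o = -6 + o)
c = -48 (c = 4*(-6 - 6) = 4*(-12) = -48)
(c + n)² = (-48 - 329)² = (-377)² = 142129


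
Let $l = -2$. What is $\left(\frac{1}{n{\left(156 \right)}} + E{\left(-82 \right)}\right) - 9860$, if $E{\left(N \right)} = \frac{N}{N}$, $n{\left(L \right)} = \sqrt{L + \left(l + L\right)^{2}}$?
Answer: $-9859 + \frac{\sqrt{373}}{2984} \approx -9859.0$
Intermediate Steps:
$n{\left(L \right)} = \sqrt{L + \left(-2 + L\right)^{2}}$
$E{\left(N \right)} = 1$
$\left(\frac{1}{n{\left(156 \right)}} + E{\left(-82 \right)}\right) - 9860 = \left(\frac{1}{\sqrt{156 + \left(-2 + 156\right)^{2}}} + 1\right) - 9860 = \left(\frac{1}{\sqrt{156 + 154^{2}}} + 1\right) - 9860 = \left(\frac{1}{\sqrt{156 + 23716}} + 1\right) - 9860 = \left(\frac{1}{\sqrt{23872}} + 1\right) - 9860 = \left(\frac{1}{8 \sqrt{373}} + 1\right) - 9860 = \left(\frac{\sqrt{373}}{2984} + 1\right) - 9860 = \left(1 + \frac{\sqrt{373}}{2984}\right) - 9860 = -9859 + \frac{\sqrt{373}}{2984}$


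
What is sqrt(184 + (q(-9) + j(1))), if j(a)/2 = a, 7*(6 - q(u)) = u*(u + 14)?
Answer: sqrt(9723)/7 ≈ 14.086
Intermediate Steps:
q(u) = 6 - u*(14 + u)/7 (q(u) = 6 - u*(u + 14)/7 = 6 - u*(14 + u)/7)
j(a) = 2*a
sqrt(184 + (q(-9) + j(1))) = sqrt(184 + ((6 - 2*(-9) - 1/7*(-9)**2) + 2*1)) = sqrt(184 + ((6 + 18 - 1/7*81) + 2)) = sqrt(184 + ((6 + 18 - 81/7) + 2)) = sqrt(184 + (87/7 + 2)) = sqrt(184 + 101/7) = sqrt(1389/7) = sqrt(9723)/7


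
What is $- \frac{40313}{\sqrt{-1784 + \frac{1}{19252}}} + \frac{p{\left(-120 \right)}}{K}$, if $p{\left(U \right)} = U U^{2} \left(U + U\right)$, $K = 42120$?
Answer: $\frac{128000}{13} + \frac{80626 i \sqrt{165305213971}}{34345567} \approx 9846.2 + 954.44 i$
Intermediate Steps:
$p{\left(U \right)} = 2 U^{4}$ ($p{\left(U \right)} = U^{3} \cdot 2 U = 2 U^{4}$)
$- \frac{40313}{\sqrt{-1784 + \frac{1}{19252}}} + \frac{p{\left(-120 \right)}}{K} = - \frac{40313}{\sqrt{-1784 + \frac{1}{19252}}} + \frac{2 \left(-120\right)^{4}}{42120} = - \frac{40313}{\sqrt{-1784 + \frac{1}{19252}}} + 2 \cdot 207360000 \cdot \frac{1}{42120} = - \frac{40313}{\sqrt{- \frac{34345567}{19252}}} + 414720000 \cdot \frac{1}{42120} = - \frac{40313}{\frac{1}{9626} i \sqrt{165305213971}} + \frac{128000}{13} = - 40313 \left(- \frac{2 i \sqrt{165305213971}}{34345567}\right) + \frac{128000}{13} = \frac{80626 i \sqrt{165305213971}}{34345567} + \frac{128000}{13} = \frac{128000}{13} + \frac{80626 i \sqrt{165305213971}}{34345567}$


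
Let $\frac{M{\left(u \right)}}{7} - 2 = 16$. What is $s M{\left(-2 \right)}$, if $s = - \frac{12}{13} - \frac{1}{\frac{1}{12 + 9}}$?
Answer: $- \frac{35910}{13} \approx -2762.3$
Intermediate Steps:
$M{\left(u \right)} = 126$ ($M{\left(u \right)} = 14 + 7 \cdot 16 = 14 + 112 = 126$)
$s = - \frac{285}{13}$ ($s = \left(-12\right) \frac{1}{13} - \frac{1}{\frac{1}{21}} = - \frac{12}{13} - \frac{1}{\frac{1}{21}} = - \frac{12}{13} - 21 = - \frac{285}{13} \approx -21.923$)
$s M{\left(-2 \right)} = \left(- \frac{285}{13}\right) 126 = - \frac{35910}{13}$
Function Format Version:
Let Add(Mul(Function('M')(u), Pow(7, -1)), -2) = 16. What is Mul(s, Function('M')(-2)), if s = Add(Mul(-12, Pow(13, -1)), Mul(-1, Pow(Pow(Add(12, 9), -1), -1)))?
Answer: Rational(-35910, 13) ≈ -2762.3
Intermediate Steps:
Function('M')(u) = 126 (Function('M')(u) = Add(14, Mul(7, 16)) = Add(14, 112) = 126)
s = Rational(-285, 13) (s = Add(Mul(-12, Rational(1, 13)), Mul(-1, Pow(Pow(21, -1), -1))) = Add(Rational(-12, 13), Mul(-1, Pow(Rational(1, 21), -1))) = Add(Rational(-12, 13), Mul(-1, 21)) = Add(Rational(-12, 13), -21) = Rational(-285, 13) ≈ -21.923)
Mul(s, Function('M')(-2)) = Mul(Rational(-285, 13), 126) = Rational(-35910, 13)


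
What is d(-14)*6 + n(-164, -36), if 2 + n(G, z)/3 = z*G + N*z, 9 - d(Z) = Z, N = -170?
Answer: 36204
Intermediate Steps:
d(Z) = 9 - Z
n(G, z) = -6 - 510*z + 3*G*z (n(G, z) = -6 + 3*(z*G - 170*z) = -6 + 3*(G*z - 170*z) = -6 + 3*(-170*z + G*z) = -6 + (-510*z + 3*G*z) = -6 - 510*z + 3*G*z)
d(-14)*6 + n(-164, -36) = (9 - 1*(-14))*6 + (-6 - 510*(-36) + 3*(-164)*(-36)) = (9 + 14)*6 + (-6 + 18360 + 17712) = 23*6 + 36066 = 138 + 36066 = 36204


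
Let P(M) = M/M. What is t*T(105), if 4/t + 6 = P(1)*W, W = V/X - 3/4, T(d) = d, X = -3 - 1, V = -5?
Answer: -840/11 ≈ -76.364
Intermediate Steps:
P(M) = 1
X = -4
W = ½ (W = -5/(-4) - 3/4 = -5*(-¼) - 3*¼ = 5/4 - ¾ = ½ ≈ 0.50000)
t = -8/11 (t = 4/(-6 + 1*(½)) = 4/(-6 + ½) = 4/(-11/2) = 4*(-2/11) = -8/11 ≈ -0.72727)
t*T(105) = -8/11*105 = -840/11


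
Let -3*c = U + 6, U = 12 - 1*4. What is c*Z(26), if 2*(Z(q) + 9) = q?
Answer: -56/3 ≈ -18.667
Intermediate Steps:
Z(q) = -9 + q/2
U = 8 (U = 12 - 4 = 8)
c = -14/3 (c = -(8 + 6)/3 = -1/3*14 = -14/3 ≈ -4.6667)
c*Z(26) = -14*(-9 + (1/2)*26)/3 = -14*(-9 + 13)/3 = -14/3*4 = -56/3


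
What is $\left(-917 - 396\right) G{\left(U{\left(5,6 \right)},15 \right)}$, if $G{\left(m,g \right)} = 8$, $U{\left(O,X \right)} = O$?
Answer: $-10504$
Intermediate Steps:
$\left(-917 - 396\right) G{\left(U{\left(5,6 \right)},15 \right)} = \left(-917 - 396\right) 8 = \left(-1313\right) 8 = -10504$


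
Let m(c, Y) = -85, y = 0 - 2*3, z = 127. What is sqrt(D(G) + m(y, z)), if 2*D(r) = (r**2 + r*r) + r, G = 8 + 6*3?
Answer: 2*sqrt(151) ≈ 24.576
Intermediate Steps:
y = -6 (y = 0 - 6 = -6)
G = 26 (G = 8 + 18 = 26)
D(r) = r**2 + r/2 (D(r) = ((r**2 + r*r) + r)/2 = ((r**2 + r**2) + r)/2 = (2*r**2 + r)/2 = (r + 2*r**2)/2 = r**2 + r/2)
sqrt(D(G) + m(y, z)) = sqrt(26*(1/2 + 26) - 85) = sqrt(26*(53/2) - 85) = sqrt(689 - 85) = sqrt(604) = 2*sqrt(151)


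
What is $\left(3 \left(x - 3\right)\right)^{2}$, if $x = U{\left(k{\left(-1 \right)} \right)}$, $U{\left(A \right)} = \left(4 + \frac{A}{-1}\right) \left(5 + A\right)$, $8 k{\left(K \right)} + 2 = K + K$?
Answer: $\frac{42849}{16} \approx 2678.1$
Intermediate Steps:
$k{\left(K \right)} = - \frac{1}{4} + \frac{K}{4}$ ($k{\left(K \right)} = - \frac{1}{4} + \frac{K + K}{8} = - \frac{1}{4} + \frac{2 K}{8} = - \frac{1}{4} + \frac{K}{4}$)
$U{\left(A \right)} = \left(4 - A\right) \left(5 + A\right)$ ($U{\left(A \right)} = \left(4 + A \left(-1\right)\right) \left(5 + A\right) = \left(4 - A\right) \left(5 + A\right)$)
$x = \frac{81}{4}$ ($x = 20 - \left(- \frac{1}{4} + \frac{1}{4} \left(-1\right)\right) - \left(- \frac{1}{4} + \frac{1}{4} \left(-1\right)\right)^{2} = 20 - \left(- \frac{1}{4} - \frac{1}{4}\right) - \left(- \frac{1}{4} - \frac{1}{4}\right)^{2} = 20 - - \frac{1}{2} - \left(- \frac{1}{2}\right)^{2} = 20 + \frac{1}{2} - \frac{1}{4} = \frac{81}{4} \approx 20.25$)
$\left(3 \left(x - 3\right)\right)^{2} = \left(3 \left(\frac{81}{4} - 3\right)\right)^{2} = \left(3 \cdot \frac{69}{4}\right)^{2} = \left(\frac{207}{4}\right)^{2} = \frac{42849}{16}$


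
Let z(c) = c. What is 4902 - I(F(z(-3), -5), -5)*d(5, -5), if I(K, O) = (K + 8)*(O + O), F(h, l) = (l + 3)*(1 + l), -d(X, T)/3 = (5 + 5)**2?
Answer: -43098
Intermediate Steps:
d(X, T) = -300 (d(X, T) = -3*(5 + 5)**2 = -3*10**2 = -3*100 = -300)
F(h, l) = (1 + l)*(3 + l) (F(h, l) = (3 + l)*(1 + l) = (1 + l)*(3 + l))
I(K, O) = 2*O*(8 + K) (I(K, O) = (8 + K)*(2*O) = 2*O*(8 + K))
4902 - I(F(z(-3), -5), -5)*d(5, -5) = 4902 - 2*(-5)*(8 + (3 + (-5)**2 + 4*(-5)))*(-300) = 4902 - 2*(-5)*(8 + (3 + 25 - 20))*(-300) = 4902 - 2*(-5)*(8 + 8)*(-300) = 4902 - 2*(-5)*16*(-300) = 4902 - (-160)*(-300) = 4902 - 1*48000 = 4902 - 48000 = -43098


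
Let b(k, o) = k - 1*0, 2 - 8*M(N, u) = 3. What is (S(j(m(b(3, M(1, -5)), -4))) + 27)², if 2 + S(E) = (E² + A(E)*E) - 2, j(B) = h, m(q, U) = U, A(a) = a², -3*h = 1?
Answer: 388129/729 ≈ 532.41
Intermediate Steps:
M(N, u) = -⅛ (M(N, u) = ¼ - ⅛*3 = ¼ - 3/8 = -⅛)
h = -⅓ (h = -⅓*1 = -⅓ ≈ -0.33333)
b(k, o) = k (b(k, o) = k + 0 = k)
j(B) = -⅓
S(E) = -4 + E² + E³ (S(E) = -2 + ((E² + E²*E) - 2) = -2 + ((E² + E³) - 2) = -2 + (-2 + E² + E³) = -4 + E² + E³)
(S(j(m(b(3, M(1, -5)), -4))) + 27)² = ((-4 + (-⅓)² + (-⅓)³) + 27)² = ((-4 + ⅑ - 1/27) + 27)² = (-106/27 + 27)² = (623/27)² = 388129/729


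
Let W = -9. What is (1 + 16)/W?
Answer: -17/9 ≈ -1.8889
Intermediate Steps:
(1 + 16)/W = (1 + 16)/(-9) = 17*(-1/9) = -17/9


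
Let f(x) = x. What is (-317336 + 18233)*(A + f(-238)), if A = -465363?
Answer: 139262655903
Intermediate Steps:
(-317336 + 18233)*(A + f(-238)) = (-317336 + 18233)*(-465363 - 238) = -299103*(-465601) = 139262655903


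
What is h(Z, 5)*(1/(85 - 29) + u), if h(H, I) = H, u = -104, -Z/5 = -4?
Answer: -29115/14 ≈ -2079.6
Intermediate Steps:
Z = 20 (Z = -5*(-4) = 20)
h(Z, 5)*(1/(85 - 29) + u) = 20*(1/(85 - 29) - 104) = 20*(1/56 - 104) = 20*(-5823/56) = -29115/14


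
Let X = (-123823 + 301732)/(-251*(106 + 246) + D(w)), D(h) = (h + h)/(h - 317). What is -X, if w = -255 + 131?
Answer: 78457869/38962984 ≈ 2.0137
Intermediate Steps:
w = -124
D(h) = 2*h/(-317 + h) (D(h) = (2*h)/(-317 + h) = 2*h/(-317 + h))
X = -78457869/38962984 (X = (-123823 + 301732)/(-251*(106 + 246) + 2*(-124)/(-317 - 124)) = 177909/(-251*352 + 2*(-124)/(-441)) = 177909/(-88352 + 2*(-124)*(-1/441)) = 177909/(-88352 + 248/441) = 177909/(-38962984/441) = 177909*(-441/38962984) = -78457869/38962984 ≈ -2.0137)
-X = -1*(-78457869/38962984) = 78457869/38962984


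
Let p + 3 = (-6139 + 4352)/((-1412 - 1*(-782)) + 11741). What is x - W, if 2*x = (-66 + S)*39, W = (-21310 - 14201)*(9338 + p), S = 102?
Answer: 3683187342300/11111 ≈ 3.3149e+8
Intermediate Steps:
p = -35120/11111 (p = -3 + (-6139 + 4352)/((-1412 - 1*(-782)) + 11741) = -3 - 1787/((-1412 + 782) + 11741) = -3 - 1787/(-630 + 11741) = -3 - 1787/11111 = -35120/11111 ≈ -3.1608)
W = -3683179542378/11111 (W = (-21310 - 14201)*(9338 - 35120/11111) = -35511*103719398/11111 = -3683179542378/11111 ≈ -3.3149e+8)
x = 702 (x = ((-66 + 102)*39)/2 = (36*39)/2 = (1/2)*1404 = 702)
x - W = 702 - 1*(-3683179542378/11111) = 702 + 3683179542378/11111 = 3683187342300/11111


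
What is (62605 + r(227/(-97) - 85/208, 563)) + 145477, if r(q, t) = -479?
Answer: 207603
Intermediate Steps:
(62605 + r(227/(-97) - 85/208, 563)) + 145477 = (62605 - 479) + 145477 = 62126 + 145477 = 207603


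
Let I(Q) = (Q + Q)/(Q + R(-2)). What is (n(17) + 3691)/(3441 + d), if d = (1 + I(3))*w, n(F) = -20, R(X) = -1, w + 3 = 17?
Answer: 3671/3497 ≈ 1.0498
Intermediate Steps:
w = 14 (w = -3 + 17 = 14)
I(Q) = 2*Q/(-1 + Q) (I(Q) = (Q + Q)/(Q - 1) = (2*Q)/(-1 + Q) = 2*Q/(-1 + Q))
d = 56 (d = (1 + 2*3/(-1 + 3))*14 = (1 + 2*3/2)*14 = (1 + 2*3*(1/2))*14 = (1 + 3)*14 = 4*14 = 56)
(n(17) + 3691)/(3441 + d) = (-20 + 3691)/(3441 + 56) = 3671/3497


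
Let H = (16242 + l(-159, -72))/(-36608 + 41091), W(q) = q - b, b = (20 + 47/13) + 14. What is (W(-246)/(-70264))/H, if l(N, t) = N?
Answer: 5509607/4896908952 ≈ 0.0011251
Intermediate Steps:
b = 489/13 (b = (20 + 47*(1/13)) + 14 = (20 + 47/13) + 14 = 307/13 + 14 = 489/13 ≈ 37.615)
W(q) = -489/13 + q (W(q) = q - 1*489/13 = q - 489/13 = -489/13 + q)
H = 16083/4483 (H = (16242 - 159)/(-36608 + 41091) = 16083/4483 ≈ 3.5876)
(W(-246)/(-70264))/H = ((-489/13 - 246)/(-70264))/(16083/4483) = -3687/13*(-1/70264)*(4483/16083) = (3687/913432)*(4483/16083) = 5509607/4896908952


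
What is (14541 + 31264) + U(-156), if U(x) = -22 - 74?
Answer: 45709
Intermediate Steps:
U(x) = -96
(14541 + 31264) + U(-156) = (14541 + 31264) - 96 = 45805 - 96 = 45709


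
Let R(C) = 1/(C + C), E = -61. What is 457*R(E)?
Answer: -457/122 ≈ -3.7459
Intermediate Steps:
R(C) = 1/(2*C)
457*R(E) = 457*((1/2)/(-61)) = 457*((1/2)*(-1/61)) = 457*(-1/122) = -457/122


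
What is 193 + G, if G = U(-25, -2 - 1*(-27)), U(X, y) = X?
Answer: 168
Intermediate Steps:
G = -25
193 + G = 193 - 25 = 168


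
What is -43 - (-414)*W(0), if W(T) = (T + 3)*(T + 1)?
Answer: 1199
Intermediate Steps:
W(T) = (1 + T)*(3 + T) (W(T) = (3 + T)*(1 + T) = (1 + T)*(3 + T))
-43 - (-414)*W(0) = -43 - (-414)*(3 + 0² + 4*0) = -43 - (-414)*(3 + 0 + 0) = -43 - (-414)*3 = -43 - 69*(-18) = -43 + 1242 = 1199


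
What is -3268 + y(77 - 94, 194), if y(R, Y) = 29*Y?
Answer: 2358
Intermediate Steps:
-3268 + y(77 - 94, 194) = -3268 + 29*194 = -3268 + 5626 = 2358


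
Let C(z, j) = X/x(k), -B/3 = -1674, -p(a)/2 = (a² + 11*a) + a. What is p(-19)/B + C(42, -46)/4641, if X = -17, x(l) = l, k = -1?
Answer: -11266/228501 ≈ -0.049304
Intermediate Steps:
p(a) = -24*a - 2*a² (p(a) = -2*((a² + 11*a) + a) = -2*(a² + 12*a) = -24*a - 2*a²)
B = 5022 (B = -3*(-1674) = 5022)
C(z, j) = 17 (C(z, j) = -17/(-1) = -17*(-1) = 17)
p(-19)/B + C(42, -46)/4641 = -2*(-19)*(12 - 19)/5022 + 17/4641 = -2*(-19)*(-7)*(1/5022) + 17*(1/4641) = -266*1/5022 + 1/273 = -133/2511 + 1/273 = -11266/228501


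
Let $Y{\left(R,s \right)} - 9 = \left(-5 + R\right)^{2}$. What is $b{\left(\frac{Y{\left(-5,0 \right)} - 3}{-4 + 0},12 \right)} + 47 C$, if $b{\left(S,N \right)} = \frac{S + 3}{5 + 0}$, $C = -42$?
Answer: $- \frac{19787}{10} \approx -1978.7$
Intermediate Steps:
$Y{\left(R,s \right)} = 9 + \left(-5 + R\right)^{2}$
$b{\left(S,N \right)} = \frac{3}{5} + \frac{S}{5}$ ($b{\left(S,N \right)} = \frac{3 + S}{5} = \left(3 + S\right) \frac{1}{5} = \frac{3}{5} + \frac{S}{5}$)
$b{\left(\frac{Y{\left(-5,0 \right)} - 3}{-4 + 0},12 \right)} + 47 C = \left(\frac{3}{5} + \frac{\left(\left(9 + \left(-5 - 5\right)^{2}\right) - 3\right) \frac{1}{-4 + 0}}{5}\right) + 47 \left(-42\right) = \left(\frac{3}{5} + \frac{\left(\left(9 + \left(-10\right)^{2}\right) - 3\right) \frac{1}{-4}}{5}\right) - 1974 = \left(\frac{3}{5} + \frac{\left(\left(9 + 100\right) - 3\right) \left(- \frac{1}{4}\right)}{5}\right) - 1974 = \left(\frac{3}{5} + \frac{\left(109 - 3\right) \left(- \frac{1}{4}\right)}{5}\right) - 1974 = \left(\frac{3}{5} + \frac{106 \left(- \frac{1}{4}\right)}{5}\right) - 1974 = \left(\frac{3}{5} + \frac{1}{5} \left(- \frac{53}{2}\right)\right) - 1974 = \left(\frac{3}{5} - \frac{53}{10}\right) - 1974 = - \frac{47}{10} - 1974 = - \frac{19787}{10}$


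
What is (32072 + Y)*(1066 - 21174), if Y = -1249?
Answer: -619788884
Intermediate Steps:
(32072 + Y)*(1066 - 21174) = (32072 - 1249)*(1066 - 21174) = 30823*(-20108) = -619788884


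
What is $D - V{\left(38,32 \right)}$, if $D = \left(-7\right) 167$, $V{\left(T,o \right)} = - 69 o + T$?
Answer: $1001$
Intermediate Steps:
$V{\left(T,o \right)} = T - 69 o$
$D = -1169$
$D - V{\left(38,32 \right)} = -1169 - \left(38 - 2208\right) = -1169 - -2170 = -1169 + 2170 = 1001$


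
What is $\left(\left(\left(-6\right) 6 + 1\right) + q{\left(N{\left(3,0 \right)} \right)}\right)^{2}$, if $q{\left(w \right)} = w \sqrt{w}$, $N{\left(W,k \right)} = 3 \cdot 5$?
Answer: $4600 - 1050 \sqrt{15} \approx 533.37$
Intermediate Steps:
$N{\left(W,k \right)} = 15$
$q{\left(w \right)} = w^{\frac{3}{2}}$
$\left(\left(\left(-6\right) 6 + 1\right) + q{\left(N{\left(3,0 \right)} \right)}\right)^{2} = \left(\left(\left(-6\right) 6 + 1\right) + 15^{\frac{3}{2}}\right)^{2} = \left(\left(-36 + 1\right) + 15 \sqrt{15}\right)^{2} = \left(-35 + 15 \sqrt{15}\right)^{2}$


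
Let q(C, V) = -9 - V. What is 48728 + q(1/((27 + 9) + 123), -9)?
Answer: 48728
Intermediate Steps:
48728 + q(1/((27 + 9) + 123), -9) = 48728 + (-9 - 1*(-9)) = 48728 + (-9 + 9) = 48728 + 0 = 48728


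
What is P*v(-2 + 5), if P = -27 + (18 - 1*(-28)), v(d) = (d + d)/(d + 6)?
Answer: 38/3 ≈ 12.667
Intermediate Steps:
v(d) = 2*d/(6 + d) (v(d) = (2*d)/(6 + d) = 2*d/(6 + d))
P = 19 (P = -27 + (18 + 28) = -27 + 46 = 19)
P*v(-2 + 5) = 19*(2*(-2 + 5)/(6 + (-2 + 5))) = 19*(2*3/(6 + 3)) = 19*(2*3/9) = 19*(2*3*(1/9)) = 19*(2/3) = 38/3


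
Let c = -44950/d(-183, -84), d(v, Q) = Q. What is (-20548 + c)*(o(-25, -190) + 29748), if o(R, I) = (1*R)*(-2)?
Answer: -12523220359/21 ≈ -5.9634e+8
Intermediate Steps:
o(R, I) = -2*R (o(R, I) = R*(-2) = -2*R)
c = 22475/42 (c = -44950/(-84) = -44950*(-1/84) = 22475/42 ≈ 535.12)
(-20548 + c)*(o(-25, -190) + 29748) = (-20548 + 22475/42)*(-2*(-25) + 29748) = -840541*(50 + 29748)/42 = -840541/42*29798 = -12523220359/21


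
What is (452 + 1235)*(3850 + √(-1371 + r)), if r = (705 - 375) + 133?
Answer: 6494950 + 3374*I*√227 ≈ 6.495e+6 + 50834.0*I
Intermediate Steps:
r = 463 (r = 330 + 133 = 463)
(452 + 1235)*(3850 + √(-1371 + r)) = (452 + 1235)*(3850 + √(-1371 + 463)) = 1687*(3850 + √(-908)) = 1687*(3850 + 2*I*√227) = 6494950 + 3374*I*√227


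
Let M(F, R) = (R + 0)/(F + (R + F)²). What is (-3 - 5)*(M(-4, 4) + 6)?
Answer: -40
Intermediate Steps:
M(F, R) = R/(F + (F + R)²)
(-3 - 5)*(M(-4, 4) + 6) = (-3 - 5)*(4/(-4 + (-4 + 4)²) + 6) = -8*(4/(-4 + 0²) + 6) = -8*(4/(-4 + 0) + 6) = -8*(4/(-4) + 6) = -8*(4*(-¼) + 6) = -8*(-1 + 6) = -8*5 = -40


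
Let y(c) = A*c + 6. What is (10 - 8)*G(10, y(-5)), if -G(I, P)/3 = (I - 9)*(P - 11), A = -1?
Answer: 0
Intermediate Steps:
y(c) = 6 - c (y(c) = -c + 6 = 6 - c)
G(I, P) = -3*(-11 + P)*(-9 + I) (G(I, P) = -3*(I - 9)*(P - 11) = -3*(-9 + I)*(-11 + P) = -3*(-11 + P)*(-9 + I))
(10 - 8)*G(10, y(-5)) = (10 - 8)*(-297 + 27*(6 - 1*(-5)) + 33*10 - 3*10*(6 - 1*(-5))) = 2*(-297 + 27*(6 + 5) + 330 - 3*10*(6 + 5)) = 2*(-297 + 27*11 + 330 - 3*10*11) = 2*(-297 + 297 + 330 - 330) = 2*0 = 0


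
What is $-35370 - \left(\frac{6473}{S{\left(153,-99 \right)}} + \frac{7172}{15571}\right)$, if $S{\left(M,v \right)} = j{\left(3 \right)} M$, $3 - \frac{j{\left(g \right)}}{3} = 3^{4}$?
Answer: $- \frac{19717973939401}{557472942} \approx -35370.0$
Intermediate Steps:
$j{\left(g \right)} = -234$ ($j{\left(g \right)} = 9 - 3 \cdot 3^{4} = 9 - 243 = -234$)
$S{\left(M,v \right)} = - 234 M$
$-35370 - \left(\frac{6473}{S{\left(153,-99 \right)}} + \frac{7172}{15571}\right) = -35370 - \left(\frac{6473}{\left(-234\right) 153} + \frac{7172}{15571}\right) = -35370 - \left(\frac{6473}{-35802} + 7172 \cdot \frac{1}{15571}\right) = -35370 - \left(6473 \left(- \frac{1}{35802}\right) + \frac{7172}{15571}\right) = -35370 - \left(- \frac{6473}{35802} + \frac{7172}{15571}\right) = -35370 - \frac{155980861}{557472942} = - \frac{19717973939401}{557472942}$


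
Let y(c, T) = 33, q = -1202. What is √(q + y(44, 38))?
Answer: I*√1169 ≈ 34.191*I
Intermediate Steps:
√(q + y(44, 38)) = √(-1202 + 33) = √(-1169) = I*√1169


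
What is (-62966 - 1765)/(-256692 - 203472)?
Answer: 21577/153388 ≈ 0.14067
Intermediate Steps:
(-62966 - 1765)/(-256692 - 203472) = -64731/(-460164) = -64731*(-1/460164) = 21577/153388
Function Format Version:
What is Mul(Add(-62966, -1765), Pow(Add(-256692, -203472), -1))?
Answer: Rational(21577, 153388) ≈ 0.14067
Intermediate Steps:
Mul(Add(-62966, -1765), Pow(Add(-256692, -203472), -1)) = Mul(-64731, Pow(-460164, -1)) = Mul(-64731, Rational(-1, 460164)) = Rational(21577, 153388)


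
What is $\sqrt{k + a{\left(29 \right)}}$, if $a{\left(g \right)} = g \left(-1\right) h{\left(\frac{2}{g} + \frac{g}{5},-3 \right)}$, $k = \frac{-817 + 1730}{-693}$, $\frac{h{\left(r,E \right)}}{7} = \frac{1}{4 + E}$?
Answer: $\frac{2 i \sqrt{22526}}{21} \approx 14.294 i$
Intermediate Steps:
$h{\left(r,E \right)} = \frac{7}{4 + E}$
$k = - \frac{83}{63}$ ($k = 913 \left(- \frac{1}{693}\right) = - \frac{83}{63} \approx -1.3175$)
$a{\left(g \right)} = - 7 g$ ($a{\left(g \right)} = g \left(-1\right) \frac{7}{4 - 3} = - g \frac{7}{1} = - g 7 \cdot 1 = - g 7 = - 7 g$)
$\sqrt{k + a{\left(29 \right)}} = \sqrt{- \frac{83}{63} - 203} = \sqrt{- \frac{12872}{63}} = \frac{2 i \sqrt{22526}}{21}$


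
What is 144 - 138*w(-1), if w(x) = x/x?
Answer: 6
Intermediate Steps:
w(x) = 1
144 - 138*w(-1) = 144 - 138*1 = 144 - 138 = 6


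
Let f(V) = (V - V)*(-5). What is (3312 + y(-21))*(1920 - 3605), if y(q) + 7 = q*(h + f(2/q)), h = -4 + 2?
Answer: -5639695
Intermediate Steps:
h = -2
f(V) = 0 (f(V) = 0*(-5) = 0)
y(q) = -7 - 2*q (y(q) = -7 + q*(-2 + 0) = -7 + q*(-2) = -7 - 2*q)
(3312 + y(-21))*(1920 - 3605) = (3312 + (-7 - 2*(-21)))*(1920 - 3605) = (3312 + (-7 + 42))*(-1685) = (3312 + 35)*(-1685) = 3347*(-1685) = -5639695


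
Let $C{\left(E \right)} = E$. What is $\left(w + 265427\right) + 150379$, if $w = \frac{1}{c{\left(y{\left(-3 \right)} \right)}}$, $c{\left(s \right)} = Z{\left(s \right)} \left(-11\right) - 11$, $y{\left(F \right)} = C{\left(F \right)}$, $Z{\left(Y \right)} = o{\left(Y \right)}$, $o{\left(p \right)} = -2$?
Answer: $\frac{4573867}{11} \approx 4.1581 \cdot 10^{5}$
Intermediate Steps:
$Z{\left(Y \right)} = -2$
$y{\left(F \right)} = F$
$c{\left(s \right)} = 11$ ($c{\left(s \right)} = \left(-2\right) \left(-11\right) - 11 = 22 - 11 = 11$)
$w = \frac{1}{11} \approx 0.090909$
$\left(w + 265427\right) + 150379 = \left(\frac{1}{11} + 265427\right) + 150379 = \frac{2919698}{11} + 150379 = \frac{4573867}{11}$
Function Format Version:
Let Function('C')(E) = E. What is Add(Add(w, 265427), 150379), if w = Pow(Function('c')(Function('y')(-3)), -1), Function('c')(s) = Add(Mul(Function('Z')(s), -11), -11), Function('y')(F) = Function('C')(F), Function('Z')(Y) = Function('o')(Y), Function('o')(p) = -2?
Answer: Rational(4573867, 11) ≈ 4.1581e+5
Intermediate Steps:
Function('Z')(Y) = -2
Function('y')(F) = F
Function('c')(s) = 11 (Function('c')(s) = Add(Mul(-2, -11), -11) = Add(22, -11) = 11)
w = Rational(1, 11) (w = Pow(11, -1) = Rational(1, 11) ≈ 0.090909)
Add(Add(w, 265427), 150379) = Add(Add(Rational(1, 11), 265427), 150379) = Add(Rational(2919698, 11), 150379) = Rational(4573867, 11)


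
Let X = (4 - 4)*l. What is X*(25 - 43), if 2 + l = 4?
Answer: 0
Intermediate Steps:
l = 2 (l = -2 + 4 = 2)
X = 0 (X = (4 - 4)*2 = 0*2 = 0)
X*(25 - 43) = 0*(25 - 43) = 0*(-18) = 0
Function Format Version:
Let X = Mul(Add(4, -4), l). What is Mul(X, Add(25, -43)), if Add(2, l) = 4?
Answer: 0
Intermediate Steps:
l = 2 (l = Add(-2, 4) = 2)
X = 0 (X = Mul(Add(4, -4), 2) = Mul(0, 2) = 0)
Mul(X, Add(25, -43)) = Mul(0, Add(25, -43)) = Mul(0, -18) = 0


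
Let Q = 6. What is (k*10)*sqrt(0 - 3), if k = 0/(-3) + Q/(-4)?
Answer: -15*I*sqrt(3) ≈ -25.981*I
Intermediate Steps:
k = -3/2 (k = 0/(-3) + 6/(-4) = 0*(-1/3) + 6*(-1/4) = 0 - 3/2 = -3/2 ≈ -1.5000)
(k*10)*sqrt(0 - 3) = (-3/2*10)*sqrt(0 - 3) = -15*I*sqrt(3)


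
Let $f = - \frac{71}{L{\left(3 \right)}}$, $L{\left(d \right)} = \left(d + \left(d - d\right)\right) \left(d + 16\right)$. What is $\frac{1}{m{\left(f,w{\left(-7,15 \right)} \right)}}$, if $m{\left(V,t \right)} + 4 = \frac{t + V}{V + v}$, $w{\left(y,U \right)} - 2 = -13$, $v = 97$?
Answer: $- \frac{2729}{11265} \approx -0.24225$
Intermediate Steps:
$L{\left(d \right)} = d \left(16 + d\right)$ ($L{\left(d \right)} = \left(d + 0\right) \left(16 + d\right) = d \left(16 + d\right)$)
$w{\left(y,U \right)} = -11$ ($w{\left(y,U \right)} = 2 - 13 = -11$)
$f = - \frac{71}{57}$ ($f = - \frac{71}{3 \left(16 + 3\right)} = - \frac{71}{3 \cdot 19} = - \frac{71}{57} \approx -1.2456$)
$m{\left(V,t \right)} = -4 + \frac{V + t}{97 + V}$ ($m{\left(V,t \right)} = -4 + \frac{t + V}{V + 97} = -4 + \frac{V + t}{97 + V}$)
$\frac{1}{m{\left(f,w{\left(-7,15 \right)} \right)}} = \frac{1}{\frac{1}{97 - \frac{71}{57}} \left(-388 - 11 - - \frac{71}{19}\right)} = \frac{1}{\frac{1}{\frac{5458}{57}} \left(-388 - 11 + \frac{71}{19}\right)} = \frac{1}{\frac{57}{5458} \left(- \frac{7510}{19}\right)} = \frac{1}{- \frac{11265}{2729}} = - \frac{2729}{11265}$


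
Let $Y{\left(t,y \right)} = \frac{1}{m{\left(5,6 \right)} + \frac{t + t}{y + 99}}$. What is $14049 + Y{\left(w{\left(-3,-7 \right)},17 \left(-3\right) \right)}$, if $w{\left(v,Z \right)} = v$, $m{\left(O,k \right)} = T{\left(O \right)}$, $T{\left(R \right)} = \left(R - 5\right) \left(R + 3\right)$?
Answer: $14041$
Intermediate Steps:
$T{\left(R \right)} = \left(-5 + R\right) \left(3 + R\right)$
$m{\left(O,k \right)} = -15 + O^{2} - 2 O$
$Y{\left(t,y \right)} = \frac{99 + y}{2 t}$ ($Y{\left(t,y \right)} = \frac{1}{\left(-15 + 5^{2} - 10\right) + \frac{t + t}{y + 99}} = \frac{1}{\left(-15 + 25 - 10\right) + \frac{2 t}{99 + y}} = \frac{1}{0 + \frac{2 t}{99 + y}} = \frac{1}{2 t \frac{1}{99 + y}} = \frac{99 + y}{2 t}$)
$14049 + Y{\left(w{\left(-3,-7 \right)},17 \left(-3\right) \right)} = 14049 + \frac{99 + 17 \left(-3\right)}{2 \left(-3\right)} = 14049 + \frac{1}{2} \left(- \frac{1}{3}\right) \left(99 - 51\right) = 14049 + \frac{1}{2} \left(- \frac{1}{3}\right) 48 = 14049 - 8 = 14041$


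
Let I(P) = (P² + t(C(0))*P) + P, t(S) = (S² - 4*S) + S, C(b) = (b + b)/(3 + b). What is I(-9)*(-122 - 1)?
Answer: -8856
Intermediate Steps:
C(b) = 2*b/(3 + b) (C(b) = (2*b)/(3 + b) = 2*b/(3 + b))
t(S) = S² - 3*S
I(P) = P + P² (I(P) = (P² + ((2*0/(3 + 0))*(-3 + 2*0/(3 + 0)))*P) + P = (P² + ((2*0/3)*(-3 + 2*0/3))*P) + P = (P² + ((2*0*(⅓))*(-3 + 2*0*(⅓)))*P) + P = (P² + (0*(-3 + 0))*P) + P = (P² + (0*(-3))*P) + P = (P² + 0*P) + P = (P² + 0) + P = P² + P = P + P²)
I(-9)*(-122 - 1) = (-9*(1 - 9))*(-122 - 1) = -9*(-8)*(-123) = 72*(-123) = -8856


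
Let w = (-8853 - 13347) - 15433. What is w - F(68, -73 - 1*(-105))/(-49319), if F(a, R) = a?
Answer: -1856021859/49319 ≈ -37633.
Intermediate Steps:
w = -37633 (w = -22200 - 15433 = -37633)
w - F(68, -73 - 1*(-105))/(-49319) = -37633 - 68/(-49319) = -37633 - 68*(-1)/49319 = -37633 - 1*(-68/49319) = -37633 + 68/49319 = -1856021859/49319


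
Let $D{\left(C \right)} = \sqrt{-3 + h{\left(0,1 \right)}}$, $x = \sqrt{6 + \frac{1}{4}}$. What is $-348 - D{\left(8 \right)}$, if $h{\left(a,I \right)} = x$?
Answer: $-348 - \frac{i \sqrt{2}}{2} \approx -348.0 - 0.70711 i$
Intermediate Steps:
$x = \frac{5}{2}$ ($x = \sqrt{6 + \frac{1}{4}} = \sqrt{\frac{25}{4}} = \frac{5}{2} \approx 2.5$)
$h{\left(a,I \right)} = \frac{5}{2}$
$D{\left(C \right)} = \frac{i \sqrt{2}}{2}$ ($D{\left(C \right)} = \sqrt{-3 + \frac{5}{2}} = \sqrt{- \frac{1}{2}} = \frac{i \sqrt{2}}{2}$)
$-348 - D{\left(8 \right)} = -348 - \frac{i \sqrt{2}}{2}$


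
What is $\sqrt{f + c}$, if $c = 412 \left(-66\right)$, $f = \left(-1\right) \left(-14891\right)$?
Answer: $i \sqrt{12301} \approx 110.91 i$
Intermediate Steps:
$f = 14891$
$c = -27192$
$\sqrt{f + c} = \sqrt{14891 - 27192} = \sqrt{-12301} = i \sqrt{12301}$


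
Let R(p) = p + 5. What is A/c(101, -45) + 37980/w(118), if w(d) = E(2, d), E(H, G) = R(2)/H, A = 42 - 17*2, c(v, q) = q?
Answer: 3418144/315 ≈ 10851.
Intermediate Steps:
R(p) = 5 + p
A = 8 (A = 42 - 34 = 8)
E(H, G) = 7/H (E(H, G) = (5 + 2)/H = 7/H)
w(d) = 7/2
A/c(101, -45) + 37980/w(118) = 8/(-45) + 37980/(7/2) = 8*(-1/45) + 37980*(2/7) = -8/45 + 75960/7 = 3418144/315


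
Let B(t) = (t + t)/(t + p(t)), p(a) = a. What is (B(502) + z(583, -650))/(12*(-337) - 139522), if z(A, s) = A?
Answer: -292/71783 ≈ -0.0040678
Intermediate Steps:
B(t) = 1 (B(t) = (t + t)/(t + t) = (2*t)/((2*t)) = (2*t)*(1/(2*t)) = 1)
(B(502) + z(583, -650))/(12*(-337) - 139522) = (1 + 583)/(12*(-337) - 139522) = 584/(-4044 - 139522) = 584/(-143566) = 584*(-1/143566) = -292/71783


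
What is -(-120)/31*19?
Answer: 2280/31 ≈ 73.548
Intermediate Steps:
-(-120)/31*19 = -5*(-24/31)*19 = (120/31)*19 = 2280/31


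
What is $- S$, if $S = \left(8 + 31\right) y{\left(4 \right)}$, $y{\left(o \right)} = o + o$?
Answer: $-312$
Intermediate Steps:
$y{\left(o \right)} = 2 o$
$S = 312$ ($S = \left(8 + 31\right) 2 \cdot 4 = 39 \cdot 8 = 312$)
$- S = \left(-1\right) 312 = -312$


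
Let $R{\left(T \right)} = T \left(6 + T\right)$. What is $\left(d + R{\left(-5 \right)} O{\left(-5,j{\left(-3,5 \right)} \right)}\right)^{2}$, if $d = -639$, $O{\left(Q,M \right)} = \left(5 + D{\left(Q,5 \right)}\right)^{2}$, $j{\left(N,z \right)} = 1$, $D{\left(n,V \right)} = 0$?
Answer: $583696$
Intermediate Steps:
$O{\left(Q,M \right)} = 25$ ($O{\left(Q,M \right)} = \left(5 + 0\right)^{2} = 5^{2} = 25$)
$\left(d + R{\left(-5 \right)} O{\left(-5,j{\left(-3,5 \right)} \right)}\right)^{2} = \left(-639 + - 5 \left(6 - 5\right) 25\right)^{2} = \left(-639 + \left(-5\right) 1 \cdot 25\right)^{2} = \left(-639 - 125\right)^{2} = \left(-764\right)^{2} = 583696$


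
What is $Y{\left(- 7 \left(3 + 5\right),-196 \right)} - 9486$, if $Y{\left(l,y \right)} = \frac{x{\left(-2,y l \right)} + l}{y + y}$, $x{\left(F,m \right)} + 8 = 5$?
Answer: $- \frac{3718453}{392} \approx -9485.8$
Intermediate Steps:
$x{\left(F,m \right)} = -3$ ($x{\left(F,m \right)} = -8 + 5 = -3$)
$Y{\left(l,y \right)} = \frac{-3 + l}{2 y}$ ($Y{\left(l,y \right)} = \frac{-3 + l}{y + y} = \frac{-3 + l}{2 y}$)
$Y{\left(- 7 \left(3 + 5\right),-196 \right)} - 9486 = \frac{-3 - 7 \left(3 + 5\right)}{2 \left(-196\right)} - 9486 = \frac{1}{2} \left(- \frac{1}{196}\right) \left(-3 - 56\right) - 9486 = \frac{1}{2} \left(- \frac{1}{196}\right) \left(-59\right) - 9486 = \frac{59}{392} - 9486 = - \frac{3718453}{392}$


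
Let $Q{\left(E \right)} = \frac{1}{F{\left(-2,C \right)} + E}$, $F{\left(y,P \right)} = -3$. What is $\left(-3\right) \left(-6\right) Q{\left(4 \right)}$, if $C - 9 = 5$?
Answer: $18$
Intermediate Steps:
$C = 14$ ($C = 9 + 5 = 14$)
$Q{\left(E \right)} = \frac{1}{-3 + E}$
$\left(-3\right) \left(-6\right) Q{\left(4 \right)} = \frac{\left(-3\right) \left(-6\right)}{-3 + 4} = \frac{18}{1} = 18 \cdot 1 = 18$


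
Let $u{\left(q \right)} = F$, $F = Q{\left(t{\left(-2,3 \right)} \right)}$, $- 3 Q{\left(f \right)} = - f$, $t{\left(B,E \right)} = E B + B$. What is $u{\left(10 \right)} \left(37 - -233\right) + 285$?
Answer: $-435$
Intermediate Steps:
$t{\left(B,E \right)} = B + B E$ ($t{\left(B,E \right)} = B E + B = B + B E$)
$Q{\left(f \right)} = \frac{f}{3}$ ($Q{\left(f \right)} = - \frac{\left(-1\right) f}{3} = \frac{f}{3}$)
$F = - \frac{8}{3}$ ($F = \frac{\left(-2\right) \left(1 + 3\right)}{3} = \frac{\left(-2\right) 4}{3} = \frac{1}{3} \left(-8\right) = - \frac{8}{3} \approx -2.6667$)
$u{\left(q \right)} = - \frac{8}{3}$
$u{\left(10 \right)} \left(37 - -233\right) + 285 = - \frac{8 \left(37 - -233\right)}{3} + 285 = - \frac{8 \left(37 + 233\right)}{3} + 285 = \left(- \frac{8}{3}\right) 270 + 285 = -720 + 285 = -435$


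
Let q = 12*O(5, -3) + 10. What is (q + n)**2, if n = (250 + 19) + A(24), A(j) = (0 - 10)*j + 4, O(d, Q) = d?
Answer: 10609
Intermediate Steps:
A(j) = 4 - 10*j (A(j) = -10*j + 4 = 4 - 10*j)
n = 33 (n = (250 + 19) + (4 - 10*24) = 269 + (4 - 240) = 269 - 236 = 33)
q = 70 (q = 12*5 + 10 = 60 + 10 = 70)
(q + n)**2 = (70 + 33)**2 = 103**2 = 10609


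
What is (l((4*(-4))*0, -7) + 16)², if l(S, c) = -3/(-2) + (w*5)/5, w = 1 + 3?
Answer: 1849/4 ≈ 462.25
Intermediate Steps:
w = 4
l(S, c) = 11/2 (l(S, c) = -3/(-2) + (4*5)/5 = -3*(-½) + 20*(⅕) = 3/2 + 4 = 11/2)
(l((4*(-4))*0, -7) + 16)² = (11/2 + 16)² = (43/2)² = 1849/4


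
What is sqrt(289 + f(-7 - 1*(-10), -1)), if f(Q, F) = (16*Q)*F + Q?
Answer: 2*sqrt(61) ≈ 15.620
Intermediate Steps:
f(Q, F) = Q + 16*F*Q (f(Q, F) = 16*F*Q + Q = Q + 16*F*Q)
sqrt(289 + f(-7 - 1*(-10), -1)) = sqrt(289 + (-7 - 1*(-10))*(1 + 16*(-1))) = sqrt(289 + (-7 + 10)*(1 - 16)) = sqrt(289 + 3*(-15)) = sqrt(289 - 45) = sqrt(244) = 2*sqrt(61)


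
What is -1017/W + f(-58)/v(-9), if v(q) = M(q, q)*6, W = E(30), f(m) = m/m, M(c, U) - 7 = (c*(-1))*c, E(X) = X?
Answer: -75263/2220 ≈ -33.902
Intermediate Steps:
M(c, U) = 7 - c**2 (M(c, U) = 7 + (c*(-1))*c = 7 + (-c)*c = 7 - c**2)
f(m) = 1
W = 30
v(q) = 42 - 6*q**2 (v(q) = (7 - q**2)*6 = 42 - 6*q**2)
-1017/W + f(-58)/v(-9) = -1017/30 + 1/(42 - 6*(-9)**2) = -1017*1/30 + 1/(42 - 6*81) = -339/10 + 1/(42 - 486) = -339/10 + 1/(-444) = -339/10 + 1*(-1/444) = -339/10 - 1/444 = -75263/2220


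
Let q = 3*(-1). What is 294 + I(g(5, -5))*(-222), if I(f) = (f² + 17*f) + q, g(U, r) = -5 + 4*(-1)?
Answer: 16944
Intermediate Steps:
q = -3
g(U, r) = -9 (g(U, r) = -5 - 4 = -9)
I(f) = -3 + f² + 17*f (I(f) = (f² + 17*f) - 3 = -3 + f² + 17*f)
294 + I(g(5, -5))*(-222) = 294 + (-3 + (-9)² + 17*(-9))*(-222) = 294 + (-3 + 81 - 153)*(-222) = 294 - 75*(-222) = 294 + 16650 = 16944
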